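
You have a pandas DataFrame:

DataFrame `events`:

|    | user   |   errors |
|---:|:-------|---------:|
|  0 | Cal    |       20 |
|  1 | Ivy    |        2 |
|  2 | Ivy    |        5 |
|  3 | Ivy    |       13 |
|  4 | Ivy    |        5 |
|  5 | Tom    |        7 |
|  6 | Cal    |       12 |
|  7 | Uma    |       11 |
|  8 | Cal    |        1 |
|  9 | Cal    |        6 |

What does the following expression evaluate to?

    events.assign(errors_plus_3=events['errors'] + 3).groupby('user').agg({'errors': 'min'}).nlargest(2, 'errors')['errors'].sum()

18

add column errors_plus_3 = events['errors'] + 3:
  user  errors  errors_plus_3
0  Cal      20             23
1  Ivy       2              5
2  Ivy       5              8
3  Ivy      13             16
4  Ivy       5              8
5  Tom       7             10
6  Cal      12             15
7  Uma      11             14
8  Cal       1              4
9  Cal       6              9
group by user, min of errors:
      errors
user        
Cal        1
Ivy        2
Tom        7
Uma       11
take 2 rows with largest errors:
      errors
user        
Uma       11
Tom        7
Reading off the sum of column 'errors', we get 18.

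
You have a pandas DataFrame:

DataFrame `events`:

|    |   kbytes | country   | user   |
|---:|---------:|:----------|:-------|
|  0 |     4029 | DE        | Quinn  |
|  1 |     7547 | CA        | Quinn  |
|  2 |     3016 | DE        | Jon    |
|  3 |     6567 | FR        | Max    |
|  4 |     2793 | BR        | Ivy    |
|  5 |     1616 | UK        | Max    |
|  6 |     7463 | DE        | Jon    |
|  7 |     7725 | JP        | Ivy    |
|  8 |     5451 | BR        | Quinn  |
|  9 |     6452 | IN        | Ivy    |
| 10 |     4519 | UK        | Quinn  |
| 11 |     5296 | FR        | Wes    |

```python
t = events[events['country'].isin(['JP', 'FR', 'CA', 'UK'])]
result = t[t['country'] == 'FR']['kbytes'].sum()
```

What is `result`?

11863

filter rows where country in ['JP', 'FR', 'CA', 'UK']:
    kbytes country   user
1     7547      CA  Quinn
3     6567      FR    Max
5     1616      UK    Max
7     7725      JP    Ivy
10    4519      UK  Quinn
11    5296      FR    Wes
filter rows where country == 'FR':
    kbytes country user
3     6567      FR  Max
11    5296      FR  Wes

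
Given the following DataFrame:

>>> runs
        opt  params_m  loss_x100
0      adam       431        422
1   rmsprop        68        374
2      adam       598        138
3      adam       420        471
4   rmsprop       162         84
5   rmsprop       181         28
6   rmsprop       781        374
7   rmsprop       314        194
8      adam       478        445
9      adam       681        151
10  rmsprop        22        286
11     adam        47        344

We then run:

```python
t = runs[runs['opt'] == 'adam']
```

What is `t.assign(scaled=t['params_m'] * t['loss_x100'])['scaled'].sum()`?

filter rows where opt == 'adam':
     opt  params_m  loss_x100
0   adam       431        422
2   adam       598        138
3   adam       420        471
8   adam       478        445
9   adam       681        151
11  adam        47        344
add column scaled = t['params_m'] * t['loss_x100']:
     opt  params_m  loss_x100  scaled
0   adam       431        422  181882
2   adam       598        138   82524
3   adam       420        471  197820
8   adam       478        445  212710
9   adam       681        151  102831
11  adam        47        344   16168
Hence 793935.

793935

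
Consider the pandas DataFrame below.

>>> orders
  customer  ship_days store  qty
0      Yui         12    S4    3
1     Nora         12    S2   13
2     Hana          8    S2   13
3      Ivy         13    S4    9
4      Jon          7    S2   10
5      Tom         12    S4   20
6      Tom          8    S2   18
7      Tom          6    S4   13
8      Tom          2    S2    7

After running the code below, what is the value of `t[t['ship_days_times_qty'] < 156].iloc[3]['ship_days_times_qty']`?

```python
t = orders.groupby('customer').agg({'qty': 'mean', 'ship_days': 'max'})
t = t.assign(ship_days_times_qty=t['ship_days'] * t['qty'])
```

36.0

group by customer: mean(qty), max(ship_days):
           qty  ship_days
customer                 
Hana      13.0          8
Ivy        9.0         13
Jon       10.0          7
Nora      13.0         12
Tom       14.5         12
Yui        3.0         12
add column ship_days_times_qty = t['ship_days'] * t['qty']:
           qty  ship_days  ship_days_times_qty
customer                                      
Hana      13.0          8                104.0
Ivy        9.0         13                117.0
Jon       10.0          7                 70.0
Nora      13.0         12                156.0
Tom       14.5         12                174.0
Yui        3.0         12                 36.0
filter rows where ship_days_times_qty < 156:
           qty  ship_days  ship_days_times_qty
customer                                      
Hana      13.0          8                104.0
Ivy        9.0         13                117.0
Jon       10.0          7                 70.0
Yui        3.0         12                 36.0
Taking the value at position 3, column 'ship_days_times_qty' gives 36.0.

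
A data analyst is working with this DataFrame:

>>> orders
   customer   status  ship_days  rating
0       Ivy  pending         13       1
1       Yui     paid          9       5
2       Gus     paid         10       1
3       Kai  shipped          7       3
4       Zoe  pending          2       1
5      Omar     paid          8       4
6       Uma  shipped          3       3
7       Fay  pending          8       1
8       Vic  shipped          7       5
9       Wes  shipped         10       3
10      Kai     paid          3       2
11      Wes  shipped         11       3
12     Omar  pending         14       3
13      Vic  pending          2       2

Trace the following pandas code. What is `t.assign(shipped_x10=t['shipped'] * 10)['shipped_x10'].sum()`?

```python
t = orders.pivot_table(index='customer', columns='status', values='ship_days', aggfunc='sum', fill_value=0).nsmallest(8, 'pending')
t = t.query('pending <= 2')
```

pivot: rows=customer, cols=status, sum(ship_days):
status    paid  pending  shipped
customer                        
Fay          0        8        0
Gus         10        0        0
Ivy          0       13        0
Kai          3        0        7
Omar         8       14        0
Uma          0        0        3
Vic          0        2        7
Wes          0        0       21
Yui          9        0        0
Zoe          0        2        0
take 8 rows with smallest pending:
status    paid  pending  shipped
customer                        
Gus         10        0        0
Kai          3        0        7
Uma          0        0        3
Wes          0        0       21
Yui          9        0        0
Vic          0        2        7
Zoe          0        2        0
Fay          0        8        0
filter rows where pending <= 2:
status    paid  pending  shipped
customer                        
Gus         10        0        0
Kai          3        0        7
Uma          0        0        3
Wes          0        0       21
Yui          9        0        0
Vic          0        2        7
Zoe          0        2        0
add column shipped_x10 = t['shipped'] * 10:
status    paid  pending  shipped  shipped_x10
customer                                     
Gus         10        0        0            0
Kai          3        0        7           70
Uma          0        0        3           30
Wes          0        0       21          210
Yui          9        0        0            0
Vic          0        2        7           70
Zoe          0        2        0            0
sum of column 'shipped_x10' → 380

380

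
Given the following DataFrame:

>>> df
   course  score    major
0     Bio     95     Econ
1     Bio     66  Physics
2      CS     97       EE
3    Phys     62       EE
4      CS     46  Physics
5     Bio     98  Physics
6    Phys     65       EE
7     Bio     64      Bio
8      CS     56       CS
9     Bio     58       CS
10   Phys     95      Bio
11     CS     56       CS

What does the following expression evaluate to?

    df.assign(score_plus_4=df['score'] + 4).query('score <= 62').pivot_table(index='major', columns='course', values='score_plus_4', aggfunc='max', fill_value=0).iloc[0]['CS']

60

add column score_plus_4 = df['score'] + 4:
   course  score    major  score_plus_4
0     Bio     95     Econ            99
1     Bio     66  Physics            70
2      CS     97       EE           101
3    Phys     62       EE            66
4      CS     46  Physics            50
5     Bio     98  Physics           102
6    Phys     65       EE            69
7     Bio     64      Bio            68
8      CS     56       CS            60
9     Bio     58       CS            62
10   Phys     95      Bio            99
11     CS     56       CS            60
filter rows where score <= 62:
   course  score    major  score_plus_4
3    Phys     62       EE            66
4      CS     46  Physics            50
8      CS     56       CS            60
9     Bio     58       CS            62
11     CS     56       CS            60
pivot: rows=major, cols=course, max(score_plus_4):
course   Bio  CS  Phys
major                 
CS        62  60     0
EE         0   0    66
Physics    0  50     0
Then the value at position 0, column 'CS': 60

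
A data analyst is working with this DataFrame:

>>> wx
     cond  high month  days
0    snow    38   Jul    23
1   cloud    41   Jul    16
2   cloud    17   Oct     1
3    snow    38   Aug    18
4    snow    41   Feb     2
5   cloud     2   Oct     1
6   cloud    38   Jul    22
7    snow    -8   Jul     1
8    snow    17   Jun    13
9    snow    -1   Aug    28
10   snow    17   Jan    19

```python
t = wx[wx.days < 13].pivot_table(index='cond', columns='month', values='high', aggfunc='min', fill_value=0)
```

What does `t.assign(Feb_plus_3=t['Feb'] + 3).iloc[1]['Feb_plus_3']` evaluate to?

44

filter rows where days < 13:
    cond  high month  days
2  cloud    17   Oct     1
4   snow    41   Feb     2
5  cloud     2   Oct     1
7   snow    -8   Jul     1
pivot: rows=cond, cols=month, min(high):
month  Feb  Jul  Oct
cond                
cloud    0    0    2
snow    41   -8    0
add column Feb_plus_3 = t['Feb'] + 3:
month  Feb  Jul  Oct  Feb_plus_3
cond                            
cloud    0    0    2           3
snow    41   -8    0          44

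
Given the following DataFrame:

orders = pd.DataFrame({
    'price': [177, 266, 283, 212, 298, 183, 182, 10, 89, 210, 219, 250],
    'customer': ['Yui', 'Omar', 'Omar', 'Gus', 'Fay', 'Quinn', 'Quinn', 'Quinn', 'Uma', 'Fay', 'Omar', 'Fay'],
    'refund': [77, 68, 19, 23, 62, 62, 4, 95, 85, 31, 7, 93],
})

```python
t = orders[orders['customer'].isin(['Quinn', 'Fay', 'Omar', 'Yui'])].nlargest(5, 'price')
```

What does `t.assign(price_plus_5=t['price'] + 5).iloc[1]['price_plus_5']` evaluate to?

288

filter rows where customer in ['Quinn', 'Fay', 'Omar', 'Yui']:
    price customer  refund
0     177      Yui      77
1     266     Omar      68
2     283     Omar      19
4     298      Fay      62
5     183    Quinn      62
6     182    Quinn       4
7      10    Quinn      95
9     210      Fay      31
10    219     Omar       7
11    250      Fay      93
take 5 rows with largest price:
    price customer  refund
4     298      Fay      62
2     283     Omar      19
1     266     Omar      68
11    250      Fay      93
10    219     Omar       7
add column price_plus_5 = t['price'] + 5:
    price customer  refund  price_plus_5
4     298      Fay      62           303
2     283     Omar      19           288
1     266     Omar      68           271
11    250      Fay      93           255
10    219     Omar       7           224
value at position 1, column 'price_plus_5' → 288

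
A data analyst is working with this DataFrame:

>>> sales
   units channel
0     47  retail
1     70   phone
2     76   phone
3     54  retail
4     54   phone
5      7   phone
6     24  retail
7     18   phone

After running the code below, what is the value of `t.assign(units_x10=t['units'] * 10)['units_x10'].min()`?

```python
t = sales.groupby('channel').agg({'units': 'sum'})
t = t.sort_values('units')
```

group by channel, sum of units:
         units
channel       
phone      225
retail     125
sort by units:
         units
channel       
retail     125
phone      225
add column units_x10 = t['units'] * 10:
         units  units_x10
channel                  
retail     125       1250
phone      225       2250
min of column 'units_x10' → 1250

1250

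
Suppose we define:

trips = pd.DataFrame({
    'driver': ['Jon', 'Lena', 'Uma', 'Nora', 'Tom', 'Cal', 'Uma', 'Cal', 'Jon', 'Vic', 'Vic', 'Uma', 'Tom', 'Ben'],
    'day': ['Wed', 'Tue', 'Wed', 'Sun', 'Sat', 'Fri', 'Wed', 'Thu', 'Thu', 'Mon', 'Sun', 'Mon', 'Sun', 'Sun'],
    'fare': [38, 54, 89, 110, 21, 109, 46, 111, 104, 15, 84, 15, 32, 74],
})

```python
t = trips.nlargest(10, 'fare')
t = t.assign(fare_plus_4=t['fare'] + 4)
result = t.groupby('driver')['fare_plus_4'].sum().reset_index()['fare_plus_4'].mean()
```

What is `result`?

122.714285714

take 10 rows with largest fare:
   driver  day  fare
7     Cal  Thu   111
3    Nora  Sun   110
5     Cal  Fri   109
8     Jon  Thu   104
2     Uma  Wed    89
10    Vic  Sun    84
13    Ben  Sun    74
1    Lena  Tue    54
6     Uma  Wed    46
0     Jon  Wed    38
add column fare_plus_4 = t['fare'] + 4:
   driver  day  fare  fare_plus_4
7     Cal  Thu   111          115
3    Nora  Sun   110          114
5     Cal  Fri   109          113
8     Jon  Thu   104          108
2     Uma  Wed    89           93
10    Vic  Sun    84           88
13    Ben  Sun    74           78
1    Lena  Tue    54           58
6     Uma  Wed    46           50
0     Jon  Wed    38           42
group by driver, sum of fare_plus_4:
driver
Ben      78
Cal     228
Jon     150
Lena     58
Nora    114
Uma     143
Vic      88
Name: fare_plus_4, dtype: int64
reset_index():
  driver  fare_plus_4
0    Ben           78
1    Cal          228
2    Jon          150
3   Lena           58
4   Nora          114
5    Uma          143
6    Vic           88
Taking the mean of column 'fare_plus_4' gives 122.714285714.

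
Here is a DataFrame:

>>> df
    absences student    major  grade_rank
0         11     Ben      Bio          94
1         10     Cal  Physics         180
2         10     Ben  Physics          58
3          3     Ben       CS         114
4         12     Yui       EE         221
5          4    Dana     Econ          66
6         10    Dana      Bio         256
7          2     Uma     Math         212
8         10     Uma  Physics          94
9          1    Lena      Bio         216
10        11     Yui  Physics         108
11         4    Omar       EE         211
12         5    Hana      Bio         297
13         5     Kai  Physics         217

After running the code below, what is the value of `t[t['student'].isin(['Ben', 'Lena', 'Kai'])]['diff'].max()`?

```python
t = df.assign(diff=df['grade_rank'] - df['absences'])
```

add column diff = df['grade_rank'] - df['absences']:
    absences student    major  grade_rank  diff
0         11     Ben      Bio          94    83
1         10     Cal  Physics         180   170
2         10     Ben  Physics          58    48
3          3     Ben       CS         114   111
4         12     Yui       EE         221   209
5          4    Dana     Econ          66    62
6         10    Dana      Bio         256   246
7          2     Uma     Math         212   210
8         10     Uma  Physics          94    84
9          1    Lena      Bio         216   215
10        11     Yui  Physics         108    97
11         4    Omar       EE         211   207
12         5    Hana      Bio         297   292
13         5     Kai  Physics         217   212
filter rows where student in ['Ben', 'Lena', 'Kai']:
    absences student    major  grade_rank  diff
0         11     Ben      Bio          94    83
2         10     Ben  Physics          58    48
3          3     Ben       CS         114   111
9          1    Lena      Bio         216   215
13         5     Kai  Physics         217   212
The max of column 'diff' is 215.

215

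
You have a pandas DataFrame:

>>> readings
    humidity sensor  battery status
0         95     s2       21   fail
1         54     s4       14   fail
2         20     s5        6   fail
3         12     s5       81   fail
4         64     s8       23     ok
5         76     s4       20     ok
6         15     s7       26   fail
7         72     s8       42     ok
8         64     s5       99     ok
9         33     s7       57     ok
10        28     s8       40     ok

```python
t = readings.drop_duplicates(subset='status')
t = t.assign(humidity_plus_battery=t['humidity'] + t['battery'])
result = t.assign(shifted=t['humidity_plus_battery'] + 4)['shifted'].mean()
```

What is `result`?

105.5

drop duplicate status (keep=first):
   humidity sensor  battery status
0        95     s2       21   fail
4        64     s8       23     ok
add column humidity_plus_battery = t['humidity'] + t['battery']:
   humidity sensor  battery status  humidity_plus_battery
0        95     s2       21   fail                    116
4        64     s8       23     ok                     87
add column shifted = t['humidity_plus_battery'] + 4:
   humidity sensor  battery status  humidity_plus_battery  shifted
0        95     s2       21   fail                    116      120
4        64     s8       23     ok                     87       91
Finally, mean of column 'shifted' = 105.5.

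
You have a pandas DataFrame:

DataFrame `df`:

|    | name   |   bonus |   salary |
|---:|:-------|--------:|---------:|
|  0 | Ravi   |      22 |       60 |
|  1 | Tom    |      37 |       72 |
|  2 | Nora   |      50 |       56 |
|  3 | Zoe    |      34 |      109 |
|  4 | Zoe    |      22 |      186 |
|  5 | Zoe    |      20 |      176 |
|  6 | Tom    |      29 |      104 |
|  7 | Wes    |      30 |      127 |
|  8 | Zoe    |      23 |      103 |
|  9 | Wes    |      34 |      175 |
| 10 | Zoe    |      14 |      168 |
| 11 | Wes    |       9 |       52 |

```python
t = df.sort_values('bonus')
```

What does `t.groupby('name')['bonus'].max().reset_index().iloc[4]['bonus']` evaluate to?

sort by bonus:
    name  bonus  salary
11   Wes      9      52
10   Zoe     14     168
5    Zoe     20     176
0   Ravi     22      60
4    Zoe     22     186
8    Zoe     23     103
6    Tom     29     104
7    Wes     30     127
3    Zoe     34     109
9    Wes     34     175
1    Tom     37      72
2   Nora     50      56
group by name, max of bonus:
name
Nora    50
Ravi    22
Tom     37
Wes     34
Zoe     34
Name: bonus, dtype: int64
reset_index():
   name  bonus
0  Nora     50
1  Ravi     22
2   Tom     37
3   Wes     34
4   Zoe     34
Then the value at position 4, column 'bonus': 34

34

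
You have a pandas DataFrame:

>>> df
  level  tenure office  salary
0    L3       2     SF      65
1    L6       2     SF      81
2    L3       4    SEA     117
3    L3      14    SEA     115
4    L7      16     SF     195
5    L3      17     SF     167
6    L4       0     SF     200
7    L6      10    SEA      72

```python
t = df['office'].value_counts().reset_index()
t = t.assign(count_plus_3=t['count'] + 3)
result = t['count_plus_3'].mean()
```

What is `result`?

7.0

value_counts of office:
office
SF     5
SEA    3
Name: count, dtype: int64
reset_index():
  office  count
0     SF      5
1    SEA      3
add column count_plus_3 = t['count'] + 3:
  office  count  count_plus_3
0     SF      5             8
1    SEA      3             6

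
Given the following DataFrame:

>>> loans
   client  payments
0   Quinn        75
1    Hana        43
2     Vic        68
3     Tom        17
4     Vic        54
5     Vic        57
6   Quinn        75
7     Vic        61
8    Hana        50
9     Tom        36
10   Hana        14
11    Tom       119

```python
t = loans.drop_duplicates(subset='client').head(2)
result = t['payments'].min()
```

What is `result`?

drop duplicate client (keep=first):
  client  payments
0  Quinn        75
1   Hana        43
2    Vic        68
3    Tom        17
take first 2 rows:
  client  payments
0  Quinn        75
1   Hana        43
The min of column 'payments' is 43.

43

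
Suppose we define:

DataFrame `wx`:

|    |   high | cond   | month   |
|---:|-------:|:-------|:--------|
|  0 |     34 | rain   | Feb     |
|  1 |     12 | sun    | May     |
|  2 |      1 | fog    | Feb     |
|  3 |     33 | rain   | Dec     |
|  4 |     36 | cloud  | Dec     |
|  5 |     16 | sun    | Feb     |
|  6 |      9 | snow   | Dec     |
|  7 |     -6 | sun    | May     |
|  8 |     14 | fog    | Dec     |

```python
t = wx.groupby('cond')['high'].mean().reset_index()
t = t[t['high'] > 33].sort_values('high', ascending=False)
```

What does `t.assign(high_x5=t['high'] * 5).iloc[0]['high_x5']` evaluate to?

group by cond, mean of high:
cond
cloud    36.000000
fog       7.500000
rain     33.500000
snow      9.000000
sun       7.333333
Name: high, dtype: float64
reset_index():
    cond       high
0  cloud  36.000000
1    fog   7.500000
2   rain  33.500000
3   snow   9.000000
4    sun   7.333333
filter rows where high > 33:
    cond  high
0  cloud  36.0
2   rain  33.5
sort by high descending:
    cond  high
0  cloud  36.0
2   rain  33.5
add column high_x5 = t['high'] * 5:
    cond  high  high_x5
0  cloud  36.0    180.0
2   rain  33.5    167.5
Then the value at position 0, column 'high_x5': 180.0

180.0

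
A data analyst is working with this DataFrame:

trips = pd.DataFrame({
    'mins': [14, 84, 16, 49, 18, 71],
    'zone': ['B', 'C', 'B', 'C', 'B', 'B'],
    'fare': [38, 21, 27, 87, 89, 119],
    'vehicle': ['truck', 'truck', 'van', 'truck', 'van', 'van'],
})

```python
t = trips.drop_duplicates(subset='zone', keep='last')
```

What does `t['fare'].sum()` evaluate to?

drop duplicate zone (keep=last):
   mins zone  fare vehicle
3    49    C    87   truck
5    71    B   119     van
Taking the sum of column 'fare' gives 206.

206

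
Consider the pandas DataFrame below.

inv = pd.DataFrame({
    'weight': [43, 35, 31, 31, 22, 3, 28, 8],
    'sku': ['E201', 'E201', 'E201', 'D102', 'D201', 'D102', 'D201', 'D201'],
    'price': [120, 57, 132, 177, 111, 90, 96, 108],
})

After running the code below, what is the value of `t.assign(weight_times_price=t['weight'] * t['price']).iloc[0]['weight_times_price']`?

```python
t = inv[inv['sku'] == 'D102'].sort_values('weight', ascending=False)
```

filter rows where sku == 'D102':
   weight   sku  price
3      31  D102    177
5       3  D102     90
sort by weight descending:
   weight   sku  price
3      31  D102    177
5       3  D102     90
add column weight_times_price = t['weight'] * t['price']:
   weight   sku  price  weight_times_price
3      31  D102    177                5487
5       3  D102     90                 270
So iloc[0]['weight_times_price'] = 5487.

5487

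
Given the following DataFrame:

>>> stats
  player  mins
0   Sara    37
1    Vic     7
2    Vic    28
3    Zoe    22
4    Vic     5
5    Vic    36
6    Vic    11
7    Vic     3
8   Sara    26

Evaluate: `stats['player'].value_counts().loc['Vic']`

value_counts of player:
player
Vic     6
Sara    2
Zoe     1
Name: count, dtype: int64
The value at index 'Vic' is 6.

6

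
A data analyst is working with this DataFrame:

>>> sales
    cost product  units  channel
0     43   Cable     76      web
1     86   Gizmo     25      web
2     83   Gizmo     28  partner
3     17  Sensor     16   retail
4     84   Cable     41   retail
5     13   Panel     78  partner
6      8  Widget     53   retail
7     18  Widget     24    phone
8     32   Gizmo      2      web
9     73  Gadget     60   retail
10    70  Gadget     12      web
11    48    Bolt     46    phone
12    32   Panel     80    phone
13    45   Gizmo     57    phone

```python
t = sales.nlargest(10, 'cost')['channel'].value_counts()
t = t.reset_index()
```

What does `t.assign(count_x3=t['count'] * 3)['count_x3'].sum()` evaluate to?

take 10 rows with largest cost:
    cost product  units  channel
1     86   Gizmo     25      web
4     84   Cable     41   retail
2     83   Gizmo     28  partner
9     73  Gadget     60   retail
10    70  Gadget     12      web
11    48    Bolt     46    phone
13    45   Gizmo     57    phone
0     43   Cable     76      web
8     32   Gizmo      2      web
12    32   Panel     80    phone
value_counts of channel:
channel
web        4
phone      3
retail     2
partner    1
Name: count, dtype: int64
reset_index():
   channel  count
0      web      4
1    phone      3
2   retail      2
3  partner      1
add column count_x3 = t['count'] * 3:
   channel  count  count_x3
0      web      4        12
1    phone      3         9
2   retail      2         6
3  partner      1         3
The sum of column 'count_x3' is 30.

30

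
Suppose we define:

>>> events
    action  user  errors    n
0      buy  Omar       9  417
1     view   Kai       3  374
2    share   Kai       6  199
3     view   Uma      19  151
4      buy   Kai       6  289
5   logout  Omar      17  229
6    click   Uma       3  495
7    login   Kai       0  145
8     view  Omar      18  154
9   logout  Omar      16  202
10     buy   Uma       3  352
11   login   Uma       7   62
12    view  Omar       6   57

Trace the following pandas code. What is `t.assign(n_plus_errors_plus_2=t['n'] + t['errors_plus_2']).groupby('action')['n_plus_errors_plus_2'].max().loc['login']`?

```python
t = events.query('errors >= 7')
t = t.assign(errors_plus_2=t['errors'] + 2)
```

filter rows where errors >= 7:
    action  user  errors    n
0      buy  Omar       9  417
3     view   Uma      19  151
5   logout  Omar      17  229
8     view  Omar      18  154
9   logout  Omar      16  202
11   login   Uma       7   62
add column errors_plus_2 = t['errors'] + 2:
    action  user  errors    n  errors_plus_2
0      buy  Omar       9  417             11
3     view   Uma      19  151             21
5   logout  Omar      17  229             19
8     view  Omar      18  154             20
9   logout  Omar      16  202             18
11   login   Uma       7   62              9
add column n_plus_errors_plus_2 = t['n'] + t['errors_plus_2']:
    action  user  errors    n  errors_plus_2  n_plus_errors_plus_2
0      buy  Omar       9  417             11                   428
3     view   Uma      19  151             21                   172
5   logout  Omar      17  229             19                   248
8     view  Omar      18  154             20                   174
9   logout  Omar      16  202             18                   220
11   login   Uma       7   62              9                    71
group by action, max of n_plus_errors_plus_2:
action
buy       428
login      71
logout    248
view      174
Name: n_plus_errors_plus_2, dtype: int64
The value at index 'login' is 71.

71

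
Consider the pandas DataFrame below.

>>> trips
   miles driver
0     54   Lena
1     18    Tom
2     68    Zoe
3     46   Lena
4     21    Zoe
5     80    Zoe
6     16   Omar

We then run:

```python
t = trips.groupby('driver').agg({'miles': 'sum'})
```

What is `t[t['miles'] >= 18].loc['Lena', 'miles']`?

group by driver, sum of miles:
        miles
driver       
Lena      100
Omar       16
Tom        18
Zoe       169
filter rows where miles >= 18:
        miles
driver       
Lena      100
Tom        18
Zoe       169
So loc['Lena', 'miles'] = 100.

100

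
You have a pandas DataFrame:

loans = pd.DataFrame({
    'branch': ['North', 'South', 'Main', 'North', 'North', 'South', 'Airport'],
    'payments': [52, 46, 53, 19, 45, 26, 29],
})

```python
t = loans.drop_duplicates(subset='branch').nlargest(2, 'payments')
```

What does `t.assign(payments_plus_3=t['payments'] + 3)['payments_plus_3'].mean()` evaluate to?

drop duplicate branch (keep=first):
    branch  payments
0    North        52
1    South        46
2     Main        53
6  Airport        29
take 2 rows with largest payments:
  branch  payments
2   Main        53
0  North        52
add column payments_plus_3 = t['payments'] + 3:
  branch  payments  payments_plus_3
2   Main        53               56
0  North        52               55
Finally, mean of column 'payments_plus_3' = 55.5.

55.5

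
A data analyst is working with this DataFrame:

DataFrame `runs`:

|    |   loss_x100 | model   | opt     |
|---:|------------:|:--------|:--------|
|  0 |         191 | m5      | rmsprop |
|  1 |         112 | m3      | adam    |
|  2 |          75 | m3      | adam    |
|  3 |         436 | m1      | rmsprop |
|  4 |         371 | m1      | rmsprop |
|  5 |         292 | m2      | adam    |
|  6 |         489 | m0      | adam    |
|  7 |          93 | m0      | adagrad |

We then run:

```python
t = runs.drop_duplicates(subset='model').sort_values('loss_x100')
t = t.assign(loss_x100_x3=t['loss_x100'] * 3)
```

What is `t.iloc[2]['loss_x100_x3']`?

drop duplicate model (keep=first):
   loss_x100 model      opt
0        191    m5  rmsprop
1        112    m3     adam
3        436    m1  rmsprop
5        292    m2     adam
6        489    m0     adam
sort by loss_x100:
   loss_x100 model      opt
1        112    m3     adam
0        191    m5  rmsprop
5        292    m2     adam
3        436    m1  rmsprop
6        489    m0     adam
add column loss_x100_x3 = t['loss_x100'] * 3:
   loss_x100 model      opt  loss_x100_x3
1        112    m3     adam           336
0        191    m5  rmsprop           573
5        292    m2     adam           876
3        436    m1  rmsprop          1308
6        489    m0     adam          1467
Reading off the value at position 2, column 'loss_x100_x3', we get 876.

876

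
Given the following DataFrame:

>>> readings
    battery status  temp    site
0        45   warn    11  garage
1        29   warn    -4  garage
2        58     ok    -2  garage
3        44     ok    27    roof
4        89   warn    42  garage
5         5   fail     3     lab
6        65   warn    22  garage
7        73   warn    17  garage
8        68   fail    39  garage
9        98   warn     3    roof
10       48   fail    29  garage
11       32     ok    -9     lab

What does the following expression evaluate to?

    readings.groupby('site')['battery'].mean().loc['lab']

group by site, mean of battery:
site
garage    59.375
lab       18.500
roof      71.000
Name: battery, dtype: float64

18.5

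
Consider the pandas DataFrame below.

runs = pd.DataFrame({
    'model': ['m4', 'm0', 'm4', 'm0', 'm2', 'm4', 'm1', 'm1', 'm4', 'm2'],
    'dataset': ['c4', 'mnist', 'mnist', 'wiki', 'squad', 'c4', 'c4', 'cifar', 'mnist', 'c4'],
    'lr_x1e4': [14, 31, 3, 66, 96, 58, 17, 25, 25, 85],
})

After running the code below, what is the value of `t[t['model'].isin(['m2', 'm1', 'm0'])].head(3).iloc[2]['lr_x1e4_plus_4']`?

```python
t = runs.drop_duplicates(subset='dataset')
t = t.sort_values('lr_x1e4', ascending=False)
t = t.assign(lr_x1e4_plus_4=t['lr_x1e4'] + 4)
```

35

drop duplicate dataset (keep=first):
  model dataset  lr_x1e4
0    m4      c4       14
1    m0   mnist       31
3    m0    wiki       66
4    m2   squad       96
7    m1   cifar       25
sort by lr_x1e4 descending:
  model dataset  lr_x1e4
4    m2   squad       96
3    m0    wiki       66
1    m0   mnist       31
7    m1   cifar       25
0    m4      c4       14
add column lr_x1e4_plus_4 = t['lr_x1e4'] + 4:
  model dataset  lr_x1e4  lr_x1e4_plus_4
4    m2   squad       96             100
3    m0    wiki       66              70
1    m0   mnist       31              35
7    m1   cifar       25              29
0    m4      c4       14              18
filter rows where model in ['m2', 'm1', 'm0']:
  model dataset  lr_x1e4  lr_x1e4_plus_4
4    m2   squad       96             100
3    m0    wiki       66              70
1    m0   mnist       31              35
7    m1   cifar       25              29
take first 3 rows:
  model dataset  lr_x1e4  lr_x1e4_plus_4
4    m2   squad       96             100
3    m0    wiki       66              70
1    m0   mnist       31              35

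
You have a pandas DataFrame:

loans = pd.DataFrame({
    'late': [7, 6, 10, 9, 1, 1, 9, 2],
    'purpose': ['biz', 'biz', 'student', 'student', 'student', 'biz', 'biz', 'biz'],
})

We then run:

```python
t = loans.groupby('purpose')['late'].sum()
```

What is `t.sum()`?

45

group by purpose, sum of late:
purpose
biz        25
student    20
Name: late, dtype: int64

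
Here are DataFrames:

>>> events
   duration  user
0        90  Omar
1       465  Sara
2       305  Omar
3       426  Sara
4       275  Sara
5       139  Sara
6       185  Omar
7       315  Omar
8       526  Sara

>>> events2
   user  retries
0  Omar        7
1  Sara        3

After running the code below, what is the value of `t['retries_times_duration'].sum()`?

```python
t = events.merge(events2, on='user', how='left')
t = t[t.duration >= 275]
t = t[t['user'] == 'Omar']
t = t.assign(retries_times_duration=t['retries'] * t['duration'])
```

4340

merge on 'user' (how='left') → 9 rows:
   duration  user  retries
0        90  Omar        7
1       465  Sara        3
2       305  Omar        7
3       426  Sara        3
4       275  Sara        3
5       139  Sara        3
6       185  Omar        7
7       315  Omar        7
8       526  Sara        3
filter rows where duration >= 275:
   duration  user  retries
1       465  Sara        3
2       305  Omar        7
3       426  Sara        3
4       275  Sara        3
7       315  Omar        7
8       526  Sara        3
filter rows where user == 'Omar':
   duration  user  retries
2       305  Omar        7
7       315  Omar        7
add column retries_times_duration = t['retries'] * t['duration']:
   duration  user  retries  retries_times_duration
2       305  Omar        7                    2135
7       315  Omar        7                    2205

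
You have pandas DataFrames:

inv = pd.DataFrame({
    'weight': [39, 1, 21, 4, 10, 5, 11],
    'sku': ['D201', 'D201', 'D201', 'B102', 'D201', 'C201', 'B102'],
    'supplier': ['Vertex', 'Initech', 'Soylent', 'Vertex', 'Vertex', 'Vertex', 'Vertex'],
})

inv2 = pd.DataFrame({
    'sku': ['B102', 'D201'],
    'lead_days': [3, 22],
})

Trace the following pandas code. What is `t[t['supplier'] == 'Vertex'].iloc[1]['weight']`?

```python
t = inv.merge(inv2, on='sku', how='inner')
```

merge on 'sku' (how='inner') → 6 rows:
   weight   sku supplier  lead_days
0      39  D201   Vertex         22
1       1  D201  Initech         22
2      21  D201  Soylent         22
3       4  B102   Vertex          3
4      10  D201   Vertex         22
5      11  B102   Vertex          3
filter rows where supplier == 'Vertex':
   weight   sku supplier  lead_days
0      39  D201   Vertex         22
3       4  B102   Vertex          3
4      10  D201   Vertex         22
5      11  B102   Vertex          3
value at position 1, column 'weight' → 4

4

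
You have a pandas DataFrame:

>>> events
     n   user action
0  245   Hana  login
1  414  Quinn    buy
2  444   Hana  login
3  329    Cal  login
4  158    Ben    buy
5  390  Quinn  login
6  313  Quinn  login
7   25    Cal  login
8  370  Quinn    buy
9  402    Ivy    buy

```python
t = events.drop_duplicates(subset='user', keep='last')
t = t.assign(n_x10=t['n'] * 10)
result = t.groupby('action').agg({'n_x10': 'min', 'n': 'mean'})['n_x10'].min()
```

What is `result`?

250

drop duplicate user (keep=last):
     n   user action
2  444   Hana  login
4  158    Ben    buy
7   25    Cal  login
8  370  Quinn    buy
9  402    Ivy    buy
add column n_x10 = t['n'] * 10:
     n   user action  n_x10
2  444   Hana  login   4440
4  158    Ben    buy   1580
7   25    Cal  login    250
8  370  Quinn    buy   3700
9  402    Ivy    buy   4020
group by action: min(n_x10), mean(n):
        n_x10      n
action              
buy      1580  310.0
login     250  234.5
Then the min of column 'n_x10': 250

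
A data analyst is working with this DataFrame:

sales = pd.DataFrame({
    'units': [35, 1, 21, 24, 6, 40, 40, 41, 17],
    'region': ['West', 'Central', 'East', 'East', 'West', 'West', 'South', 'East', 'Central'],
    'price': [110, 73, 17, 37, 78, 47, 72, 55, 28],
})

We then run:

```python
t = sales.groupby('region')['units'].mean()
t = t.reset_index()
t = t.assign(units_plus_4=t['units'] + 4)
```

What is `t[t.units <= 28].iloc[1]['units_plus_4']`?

group by region, mean of units:
region
Central     9.000000
East       28.666667
South      40.000000
West       27.000000
Name: units, dtype: float64
reset_index():
    region      units
0  Central   9.000000
1     East  28.666667
2    South  40.000000
3     West  27.000000
add column units_plus_4 = t['units'] + 4:
    region      units  units_plus_4
0  Central   9.000000     13.000000
1     East  28.666667     32.666667
2    South  40.000000     44.000000
3     West  27.000000     31.000000
filter rows where units <= 28:
    region  units  units_plus_4
0  Central    9.0          13.0
3     West   27.0          31.0
The value at position 1, column 'units_plus_4' is 31.0.

31.0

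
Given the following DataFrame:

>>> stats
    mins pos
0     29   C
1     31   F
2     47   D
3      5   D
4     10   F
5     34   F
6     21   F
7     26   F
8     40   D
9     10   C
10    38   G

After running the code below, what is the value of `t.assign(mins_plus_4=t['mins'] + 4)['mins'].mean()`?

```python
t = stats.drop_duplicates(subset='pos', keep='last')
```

drop duplicate pos (keep=last):
    mins pos
7     26   F
8     40   D
9     10   C
10    38   G
add column mins_plus_4 = t['mins'] + 4:
    mins pos  mins_plus_4
7     26   F           30
8     40   D           44
9     10   C           14
10    38   G           42
So mean() = 28.5.

28.5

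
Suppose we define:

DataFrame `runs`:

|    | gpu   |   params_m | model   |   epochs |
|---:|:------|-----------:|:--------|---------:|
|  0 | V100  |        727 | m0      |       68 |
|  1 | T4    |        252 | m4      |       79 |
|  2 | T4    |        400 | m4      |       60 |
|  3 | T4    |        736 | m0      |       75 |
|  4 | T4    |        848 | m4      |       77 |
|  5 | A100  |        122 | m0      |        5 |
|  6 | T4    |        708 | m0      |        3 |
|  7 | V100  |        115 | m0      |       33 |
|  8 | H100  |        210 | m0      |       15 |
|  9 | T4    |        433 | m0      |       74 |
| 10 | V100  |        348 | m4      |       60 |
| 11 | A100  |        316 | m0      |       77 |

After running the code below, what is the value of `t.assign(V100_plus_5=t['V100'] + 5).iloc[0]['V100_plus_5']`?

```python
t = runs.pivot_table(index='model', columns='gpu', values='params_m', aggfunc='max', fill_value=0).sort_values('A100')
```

353

pivot: rows=model, cols=gpu, max(params_m):
gpu    A100  H100   T4  V100
model                       
m0      316   210  736   727
m4        0     0  848   348
sort by A100:
gpu    A100  H100   T4  V100
model                       
m4        0     0  848   348
m0      316   210  736   727
add column V100_plus_5 = t['V100'] + 5:
gpu    A100  H100   T4  V100  V100_plus_5
model                                    
m4        0     0  848   348          353
m0      316   210  736   727          732
Then the value at position 0, column 'V100_plus_5': 353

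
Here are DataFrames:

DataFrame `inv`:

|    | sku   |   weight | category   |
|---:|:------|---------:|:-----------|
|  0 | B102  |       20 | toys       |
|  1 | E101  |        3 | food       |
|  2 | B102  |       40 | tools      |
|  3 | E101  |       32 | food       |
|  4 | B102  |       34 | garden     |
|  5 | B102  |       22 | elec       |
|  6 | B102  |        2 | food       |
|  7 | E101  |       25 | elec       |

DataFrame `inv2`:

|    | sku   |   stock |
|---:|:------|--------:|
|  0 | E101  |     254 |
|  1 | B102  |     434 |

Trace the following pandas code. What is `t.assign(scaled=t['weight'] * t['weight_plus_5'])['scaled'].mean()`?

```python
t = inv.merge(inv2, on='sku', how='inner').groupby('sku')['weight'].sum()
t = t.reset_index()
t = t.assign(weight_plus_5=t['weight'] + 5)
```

merge on 'sku' (how='inner') → 8 rows:
    sku  weight category  stock
0  B102      20     toys    434
1  E101       3     food    254
2  B102      40    tools    434
3  E101      32     food    254
4  B102      34   garden    434
5  B102      22     elec    434
6  B102       2     food    434
7  E101      25     elec    254
group by sku, sum of weight:
sku
B102    118
E101     60
Name: weight, dtype: int64
reset_index():
    sku  weight
0  B102     118
1  E101      60
add column weight_plus_5 = t['weight'] + 5:
    sku  weight  weight_plus_5
0  B102     118            123
1  E101      60             65
add column scaled = t['weight'] * t['weight_plus_5']:
    sku  weight  weight_plus_5  scaled
0  B102     118            123   14514
1  E101      60             65    3900
So mean() = 9207.0.

9207.0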